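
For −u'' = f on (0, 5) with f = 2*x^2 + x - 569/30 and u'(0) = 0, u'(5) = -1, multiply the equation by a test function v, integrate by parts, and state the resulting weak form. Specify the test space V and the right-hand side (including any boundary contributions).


V = H^1(0, 5) (v unrestricted at boundary; u is determined up to an additive constant); weak form: ∫_0^5 u'v' dx = ∫_0^5 (2*x^2 + x - 569/30) v dx − v(5) for all v ∈ V.

Multiply both sides by a test function v and integrate from 0 to 5:
  ∫_0^5 −u''(x) v(x) dx = ∫_0^5 f(x) v(x) dx.
Integrate the LHS by parts once:
  ∫_0^5 −u'' v dx = −[u'(x) v(x)]_0^5 + ∫_0^5 u'(x) v'(x) dx.
Thus ∫_0^5 u'(x) v'(x) dx = ∫_0^5 f(x) v(x) dx + [u'(x) v(x)]_0^5.
Choose V so that boundary terms are either known or forced to vanish.
u has inhomogeneous Neumann u'(0) = 0, u'(5) = -1. [u' v]_0^5 = (-1)·v(5) − (0)·v(0) = − v(5). Take V = H^1(0, 5); boundary term becomes part of RHS.
Weak formulation: find u (satisfying any essential BC) such that ∫_0^5 u'(x) v'(x) dx = ∫_0^5 f v dx − v(5) for all v ∈ V (Neumann data are natural BCs: they enter the RHS as boundary terms).
Substituting f(x) = 2*x^2 + x - 569/30, the right-hand side is ∫_0^5 (2*x^2 + x - 569/30) v dx − v(5).
Compatibility check (pure Neumann): taking v ≡ 1 ∈ V gives 0 = ∫_0^5 f dx + (-1) − (0), i.e. ∫_0^5 f dx must equal u'(0) − u'(5) = 1. Indeed ∫_0^5 (2*x^2 + x - 569/30) dx = 1, so the data are compatible. The solution is then unique only up to an additive constant (fix it e.g. by requiring ∫_0^5 u dx = 0).


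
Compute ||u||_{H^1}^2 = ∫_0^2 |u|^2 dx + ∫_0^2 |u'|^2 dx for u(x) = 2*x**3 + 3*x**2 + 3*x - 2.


||u||_{H^1}^2 = 40318/35

The H^1 norm (squared) on an interval (0, L) is
  ||u||_{H^1}^2 = ∫_0^L u(x)^2 dx + ∫_0^L u'(x)^2 dx.
Compute u'(x) = 6*x**2 + 6*x + 3.
Then u(x)^2 = 4*x**6 + 12*x**5 + 21*x**4 + 10*x**3 - 3*x**2 - 12*x + 4 and u'(x)^2 = 36*x**4 + 72*x**3 + 72*x**2 + 36*x + 9.
Integrate each monomial from 0 to 2 using ∫_0^2 c·x^n dx = c·2^(n+1)/(n+1):
  ∫_0^2 u(x)^2 dx = ∫_0^2 (4*x^6 + 12*x^5 + 21*x^4 + 10*x^3 - 3*x^2 - 12*x + 4) dx. Term by term:
    ∫_0^2 4*x^6 dx = 512/7;  ∫_0^2 12*x^5 dx = 128;  ∫_0^2 21*x^4 dx = 672/5;
    ∫_0^2 10*x^3 dx = 40;  ∫_0^2 -3*x^2 dx = -8;  ∫_0^2 -12*x dx = -24;
    ∫_0^2 4 dx = 8.
  Sum: 512/7 + 128 + 672/5 + 40 − 8 − 24 + 8 = 12304/35.
  ∫_0^2 u'(x)^2 dx = ∫_0^2 (36*x^4 + 72*x^3 + 72*x^2 + 36*x + 9) dx. Term by term:
    ∫_0^2 36*x^4 dx = 1152/5;  ∫_0^2 72*x^3 dx = 288;  ∫_0^2 72*x^2 dx = 192;
    ∫_0^2 36*x dx = 72;  ∫_0^2 9 dx = 18.
  Sum: 1152/5 + 288 + 192 + 72 + 18 = 4002/5.
Adding: ||u||_{H^1}^2 = 12304/35 + 4002/5 = 40318/35.


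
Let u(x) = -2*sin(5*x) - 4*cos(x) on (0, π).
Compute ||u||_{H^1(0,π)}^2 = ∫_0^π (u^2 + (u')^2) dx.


||u||_{H^1(0,π)}^2 = 68*π

u'(x) = 4*sin(x) - 10*cos(5*x).
Expand u² and (u')² and integrate term by term on (0, π), using: for integers n ≥ 1, ∫_0^π sin²(nx) dx = ∫_0^π cos²(nx) dx = π/2; for n ≠ n', ∫_0^π sin(nx)sin(n'x) dx = ∫_0^π cos(nx)cos(n'x) dx = 0; and by product-to-sum, ∫_0^π sin(nx)cos(n'x) dx = ½∫_0^π [sin((n+n')x) + sin((n−n')x)] dx, which is 0 when n+n' is even and 2n/(n²−n'²) when n+n' is odd (it need not vanish on (0, π)).
  u² squared terms: (-4)²·∫cos(x)² dx = 16·π/2 = 8*π;  (-2)²·∫sin(5x)² dx = 4·π/2 = 2*π.
  u² cross terms: 2·(-4)·(-2)·∫cos(x)·sin(5x) dx = 16·(0) = 0.
  So ∫_0^π u² dx = 8*π + 2*π + 0 = 10*π.
  (u')² squared terms: (-10)²·∫cos(5x)² dx = 100·π/2 = 50*π;  (4)²·∫sin(x)² dx = 16·π/2 = 8*π.
  (u')² cross terms: 2·(-10)·(4)·∫cos(5x)·sin(x) dx = -80·(0) = 0.
  So ∫_0^π (u')² dx = 50*π + 8*π + 0 = 58*π.
||u||_{H^1}^2 = (10*π) + (58*π) = 68*π.


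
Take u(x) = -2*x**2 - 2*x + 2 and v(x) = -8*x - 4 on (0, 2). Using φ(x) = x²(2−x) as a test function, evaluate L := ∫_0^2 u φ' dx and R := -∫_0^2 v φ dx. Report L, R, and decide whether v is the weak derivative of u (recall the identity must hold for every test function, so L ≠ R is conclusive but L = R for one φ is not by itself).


LHS = 136/15, RHS = 272/15. No, v is not the weak derivative of u.

u(x) = -2*x**2 - 2*x + 2, classical derivative u'(x) = -4*x - 2.
φ(x) = x²(2−x), so φ'(x) = x*(4 - 3*x).
Note φ(0) = φ(2) = 0, so the boundary term u·φ vanishes.
LHS = ∫_0^2 u(x) φ'(x) dx = ∫_0^2 (6*x^4 - 2*x^3 - 14*x^2 + 8*x) dx. Term by term:
  ∫_0^2 6*x^4 dx = 192/5;  ∫_0^2 -2*x^3 dx = -8;  ∫_0^2 -14*x^2 dx = -112/3;
  ∫_0^2 8*x dx = 16.
Sum: 192/5 − 8 − 112/3 + 16 = 136/15.
So LHS = 136/15.
∫_0^2 v(x) φ(x) dx = ∫_0^2 (8*x^4 - 12*x^3 - 8*x^2) dx. Term by term:
  ∫_0^2 8*x^4 dx = 256/5;  ∫_0^2 -12*x^3 dx = -48;  ∫_0^2 -8*x^2 dx = -64/3.
Sum: 256/5 − 48 − 64/3 = -272/15.
So RHS = -∫_0^2 v(x) φ(x) dx = 272/15.
LHS − RHS = -136/15 ≠ 0, so the identity fails.
(For a valid weak derivative the identity must hold for EVERY test function, in particular this one. The failure shows v is NOT the weak derivative of u.)
Correct weak derivative would be u'(x) = -4*x - 2.


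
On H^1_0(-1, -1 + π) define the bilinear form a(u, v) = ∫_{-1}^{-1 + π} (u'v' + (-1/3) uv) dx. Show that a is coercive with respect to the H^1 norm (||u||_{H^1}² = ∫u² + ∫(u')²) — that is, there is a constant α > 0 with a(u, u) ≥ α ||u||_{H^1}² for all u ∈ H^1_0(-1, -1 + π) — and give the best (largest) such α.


α = 1/3

Coercivity of a(·,·) on H^1_0(-1, -1 + π) means a(u, u) ≥ α ||u||_{H^1}² for every u ∈ H^1_0.
The interval has length L = π, and Poincaré/coercivity depend only on L. Here a(u, u) = ∫(u')² + (-1/3)·∫u².
Here c = -1/3 < 0 with |c| < (π/L)² = 1, so coercivity still holds. The condition a(u,u) ≥ α||u||_{H^1}² reads (1−α)∫(u')² ≥ (α−c)∫u². Any admissible α is ≤ 1 (rapidly oscillating u have ∫u²/∫(u')² → 0), and α = 1 would force 0 ≥ (1−c)∫u², impossible since c < 1; so 1−α > 0. By the sharp Poincaré inequality on H^1_0 of an interval of length L, ∫(u')² ≥ (π/L)²∫u² with equality for the first sine mode sin(π(x−x₀)/L) (x₀ the left endpoint), so the inequality holds for all u iff (1−α)(π/L)² ≥ α − c, i.e. α ≤ ((π/L)² + c)/((π/L)² + 1) = (1 + c(L/π)²)/(1 + (L/π)²). (Direct route, valid since c ≤ 0: Poincaré gives c∫u² ≥ c(L/π)²∫(u')², so a(u,u) ≥ (1 + c(L/π)²)∫(u')², while ||u||_{H^1}² ≤ (1 + (L/π)²)∫(u')²; dividing yields the same α.) With (π/L)² = 1 and c = -1/3, the largest admissible constant is α = ((π/L)² + c)/((π/L)² + 1).
Simplifying, α = 1/3.


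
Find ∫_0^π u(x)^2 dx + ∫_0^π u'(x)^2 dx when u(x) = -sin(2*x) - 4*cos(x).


||u||_{H^1(0,π)}^2 = 64/3 + 37*π/2

u'(x) = 4*sin(x) - 2*cos(2*x).
Expand u² and (u')² and integrate term by term on (0, π), using: for integers n ≥ 1, ∫_0^π sin²(nx) dx = ∫_0^π cos²(nx) dx = π/2; for n ≠ n', ∫_0^π sin(nx)sin(n'x) dx = ∫_0^π cos(nx)cos(n'x) dx = 0; and by product-to-sum, ∫_0^π sin(nx)cos(n'x) dx = ½∫_0^π [sin((n+n')x) + sin((n−n')x)] dx, which is 0 when n+n' is even and 2n/(n²−n'²) when n+n' is odd (it need not vanish on (0, π)).
  u² squared terms: (-1)²·∫sin(2x)² dx = 1·π/2 = π/2;  (-4)²·∫cos(x)² dx = 16·π/2 = 8*π.
  u² cross terms: 2·(-1)·(-4)·∫sin(2x)·cos(x) dx = 8·(4/3) = 32/3.
  So ∫_0^π u² dx = π/2 + 8*π + 32/3 = 32/3 + 17*π/2.
  (u')² squared terms: (-2)²·∫cos(2x)² dx = 4·π/2 = 2*π;  (4)²·∫sin(x)² dx = 16·π/2 = 8*π.
  (u')² cross terms: 2·(-2)·(4)·∫cos(2x)·sin(x) dx = -16·(-2/3) = 32/3.
  So ∫_0^π (u')² dx = 2*π + 8*π + 32/3 = 32/3 + 10*π.
||u||_{H^1}^2 = (32/3 + 17*π/2) + (32/3 + 10*π) = 64/3 + 37*π/2.


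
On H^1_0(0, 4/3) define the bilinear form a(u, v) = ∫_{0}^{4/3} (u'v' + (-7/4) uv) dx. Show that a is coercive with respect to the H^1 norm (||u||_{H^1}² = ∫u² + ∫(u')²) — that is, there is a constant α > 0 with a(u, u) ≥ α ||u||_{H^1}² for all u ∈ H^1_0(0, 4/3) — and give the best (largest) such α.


α = (-28 + 9*π^2)/(16 + 9*π^2)

Coercivity of a(·,·) on H^1_0(0, 4/3) means a(u, u) ≥ α ||u||_{H^1}² for every u ∈ H^1_0.
The interval has length L = 4/3, and Poincaré/coercivity depend only on L. Here a(u, u) = ∫(u')² + (-7/4)·∫u².
Here c = -7/4 < 0 with |c| < (π/L)² = 9*π^2/16, so coercivity still holds. The condition a(u,u) ≥ α||u||_{H^1}² reads (1−α)∫(u')² ≥ (α−c)∫u². Any admissible α is ≤ 1 (rapidly oscillating u have ∫u²/∫(u')² → 0), and α = 1 would force 0 ≥ (1−c)∫u², impossible since c < 1; so 1−α > 0. By the sharp Poincaré inequality on H^1_0 of an interval of length L, ∫(u')² ≥ (π/L)²∫u² with equality for the first sine mode sin(π(x−x₀)/L) (x₀ the left endpoint), so the inequality holds for all u iff (1−α)(π/L)² ≥ α − c, i.e. α ≤ ((π/L)² + c)/((π/L)² + 1) = (1 + c(L/π)²)/(1 + (L/π)²). (Direct route, valid since c ≤ 0: Poincaré gives c∫u² ≥ c(L/π)²∫(u')², so a(u,u) ≥ (1 + c(L/π)²)∫(u')², while ||u||_{H^1}² ≤ (1 + (L/π)²)∫(u')²; dividing yields the same α.) With (π/L)² = 9*π^2/16 and c = -7/4, the largest admissible constant is α = ((π/L)² + c)/((π/L)² + 1).
Simplifying, α = (-28 + 9*π^2)/(16 + 9*π^2).


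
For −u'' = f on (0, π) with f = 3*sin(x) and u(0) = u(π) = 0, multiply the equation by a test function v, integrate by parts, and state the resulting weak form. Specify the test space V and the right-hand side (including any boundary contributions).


V = H^1_0(0, π) (so v(0) = v(π) = 0); weak form: ∫_0^π u'v' dx = ∫_0^π (3*sin(x)) v dx for all v ∈ V.

Multiply both sides by a test function v and integrate from 0 to π:
  ∫_0^π −u''(x) v(x) dx = ∫_0^π f(x) v(x) dx.
Integrate the LHS by parts once:
  ∫_0^π −u'' v dx = −[u'(x) v(x)]_0^π + ∫_0^π u'(x) v'(x) dx.
Thus ∫_0^π u'(x) v'(x) dx = ∫_0^π f(x) v(x) dx + [u'(x) v(x)]_0^π.
Choose V so that boundary terms are either known or forced to vanish.
u is Dirichlet: u(0) = u(π) = 0. Let V = H^1_0(0, π); then v(0) = v(π) = 0, and [u' v]_0^π = 0.
Weak formulation: find u (satisfying any essential BC) such that ∫_0^π u'(x) v'(x) dx = ∫_0^π f v dx for all v ∈ V.
Substituting f(x) = 3*sin(x), the right-hand side is ∫_0^π (3*sin(x)) v dx.


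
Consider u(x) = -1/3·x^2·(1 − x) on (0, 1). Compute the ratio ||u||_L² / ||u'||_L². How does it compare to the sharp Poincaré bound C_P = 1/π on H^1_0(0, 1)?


||u||_L² / ||u'||_L² = sqrt(14)/14 < C_P = 1/π.

u(x) = -1/3·x^2·(1 − x), so u'(x) = x*(3*x - 2)/3.
u(x) = -1/3·x^2·(1 − x) vanishes at x = 0 and x = 1, so u ∈ H^1_0(0, 1). Differentiate via the product rule and integrate the resulting polynomials term by term.
  ∫_0^1 u² dx = ∫_0^1 (x^6/9 - 2*x^5/9 + x^4/9) dx. Term by term:
    ∫_0^1 x^6/9 dx = 1/63;  ∫_0^1 -2*x^5/9 dx = -1/27;  ∫_0^1 x^4/9 dx = 1/45.
  Sum: 1/63 − 1/27 + 1/45 = 1/945.
  ∫_0^1 (u')² dx = ∫_0^1 (x^4 - 4*x^3/3 + 4*x^2/9) dx. Term by term:
    ∫_0^1 x^4 dx = 1/5;  ∫_0^1 -4*x^3/3 dx = -1/3;  ∫_0^1 4*x^2/9 dx = 4/27.
  Sum: 1/5 − 1/3 + 4/27 = 2/135.
∫_0^1 u² dx = 1/945, so ||u||_L² = sqrt(105)/315.
∫_0^1 (u')² dx = 2/135, so ||u'||_L² = sqrt(30)/45.
Ratio ||u||_L² / ||u'||_L² = sqrt(14)/14.
Sharp Poincaré constant on H^1_0(0, 1) is C_P = L/π = 1/π, achieved by sin(π·x).
A polynomial bump cannot attain the sharp Poincaré constant (only the first sine eigenfunction does), so the ratio is strictly less than C_P, consistent with ||u||_L² ≤ C_P ||u'||_L².


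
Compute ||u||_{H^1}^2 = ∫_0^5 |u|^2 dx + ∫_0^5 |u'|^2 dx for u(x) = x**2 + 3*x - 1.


||u||_{H^1}^2 = 12875/6

The H^1 norm (squared) on an interval (0, L) is
  ||u||_{H^1}^2 = ∫_0^L u(x)^2 dx + ∫_0^L u'(x)^2 dx.
Compute u'(x) = 2*x + 3.
Then u(x)^2 = x**4 + 6*x**3 + 7*x**2 - 6*x + 1 and u'(x)^2 = 4*x**2 + 12*x + 9.
Integrate each monomial from 0 to 5 using ∫_0^5 c·x^n dx = c·5^(n+1)/(n+1):
  ∫_0^5 u(x)^2 dx = ∫_0^5 (x^4 + 6*x^3 + 7*x^2 - 6*x + 1) dx. Term by term:
    ∫_0^5 x^4 dx = 625;  ∫_0^5 6*x^3 dx = 1875/2;  ∫_0^5 7*x^2 dx = 875/3;
    ∫_0^5 -6*x dx = -75;  ∫_0^5 1 dx = 5.
  Sum: 625 + 1875/2 + 875/3 − 75 + 5 = 10705/6.
  ∫_0^5 u'(x)^2 dx = ∫_0^5 (4*x^2 + 12*x + 9) dx. Term by term:
    ∫_0^5 4*x^2 dx = 500/3;  ∫_0^5 12*x dx = 150;  ∫_0^5 9 dx = 45.
  Sum: 500/3 + 150 + 45 = 1085/3.
Adding: ||u||_{H^1}^2 = 10705/6 + 1085/3 = 12875/6.


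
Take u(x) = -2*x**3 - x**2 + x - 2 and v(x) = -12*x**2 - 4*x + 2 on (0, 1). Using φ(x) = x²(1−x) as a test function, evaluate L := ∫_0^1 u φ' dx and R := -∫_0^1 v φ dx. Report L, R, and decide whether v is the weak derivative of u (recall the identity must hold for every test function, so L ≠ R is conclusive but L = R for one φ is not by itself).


LHS = 13/60, RHS = 13/30. No, v is not the weak derivative of u.

u(x) = -2*x**3 - x**2 + x - 2, classical derivative u'(x) = -6*x**2 - 2*x + 1.
φ(x) = x²(1−x), so φ'(x) = x*(2 - 3*x).
Note φ(0) = φ(1) = 0, so the boundary term u·φ vanishes.
LHS = ∫_0^1 u(x) φ'(x) dx = ∫_0^1 (6*x^5 - x^4 - 5*x^3 + 8*x^2 - 4*x) dx. Term by term:
  ∫_0^1 6*x^5 dx = 1;  ∫_0^1 -x^4 dx = -1/5;  ∫_0^1 -5*x^3 dx = -5/4;
  ∫_0^1 8*x^2 dx = 8/3;  ∫_0^1 -4*x dx = -2.
Sum: 1 − 1/5 − 5/4 + 8/3 − 2 = 13/60.
So LHS = 13/60.
∫_0^1 v(x) φ(x) dx = ∫_0^1 (12*x^5 - 8*x^4 - 6*x^3 + 2*x^2) dx. Term by term:
  ∫_0^1 12*x^5 dx = 2;  ∫_0^1 -8*x^4 dx = -8/5;  ∫_0^1 -6*x^3 dx = -3/2;
  ∫_0^1 2*x^2 dx = 2/3.
Sum: 2 − 8/5 − 3/2 + 2/3 = -13/30.
So RHS = -∫_0^1 v(x) φ(x) dx = 13/30.
LHS − RHS = -13/60 ≠ 0, so the identity fails.
(For a valid weak derivative the identity must hold for EVERY test function, in particular this one. The failure shows v is NOT the weak derivative of u.)
Correct weak derivative would be u'(x) = -6*x**2 - 2*x + 1.


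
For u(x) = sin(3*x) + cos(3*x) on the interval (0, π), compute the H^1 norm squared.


||u||_{H^1(0,π)}^2 = 10*π

u'(x) = -3*sin(3*x) + 3*cos(3*x).
Expand u² and (u')² and integrate term by term on (0, π), using: for integers n ≥ 1, ∫_0^π sin²(nx) dx = ∫_0^π cos²(nx) dx = π/2; for n ≠ n', ∫_0^π sin(nx)sin(n'x) dx = ∫_0^π cos(nx)cos(n'x) dx = 0; and by product-to-sum, ∫_0^π sin(nx)cos(n'x) dx = ½∫_0^π [sin((n+n')x) + sin((n−n')x)] dx, which is 0 when n+n' is even and 2n/(n²−n'²) when n+n' is odd (it need not vanish on (0, π)).
  u² squared terms: (1)²·∫cos(3x)² dx = 1·π/2 = π/2;  (1)²·∫sin(3x)² dx = 1·π/2 = π/2.
  u² cross terms: 2·(1)·(1)·∫cos(3x)·sin(3x) dx = 2·(0) = 0.
  So ∫_0^π u² dx = π/2 + π/2 + 0 = π.
  (u')² squared terms: (-3)²·∫sin(3x)² dx = 9·π/2 = 9*π/2;  (3)²·∫cos(3x)² dx = 9·π/2 = 9*π/2.
  (u')² cross terms: 2·(-3)·(3)·∫sin(3x)·cos(3x) dx = -18·(0) = 0.
  So ∫_0^π (u')² dx = 9*π/2 + 9*π/2 + 0 = 9*π.
||u||_{H^1}^2 = (π) + (9*π) = 10*π.


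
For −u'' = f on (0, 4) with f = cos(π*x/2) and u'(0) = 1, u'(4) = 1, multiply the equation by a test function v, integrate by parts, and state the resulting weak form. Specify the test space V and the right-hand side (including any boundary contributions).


V = H^1(0, 4) (v unrestricted at boundary; u is determined up to an additive constant); weak form: ∫_0^4 u'v' dx = ∫_0^4 (cos(π*x/2)) v dx + v(4) − v(0) for all v ∈ V.

Multiply both sides by a test function v and integrate from 0 to 4:
  ∫_0^4 −u''(x) v(x) dx = ∫_0^4 f(x) v(x) dx.
Integrate the LHS by parts once:
  ∫_0^4 −u'' v dx = −[u'(x) v(x)]_0^4 + ∫_0^4 u'(x) v'(x) dx.
Thus ∫_0^4 u'(x) v'(x) dx = ∫_0^4 f(x) v(x) dx + [u'(x) v(x)]_0^4.
Choose V so that boundary terms are either known or forced to vanish.
u has inhomogeneous Neumann u'(0) = 1, u'(4) = 1. [u' v]_0^4 = (1)·v(4) − (1)·v(0) = v(4) − v(0). Take V = H^1(0, 4); boundary term becomes part of RHS.
Weak formulation: find u (satisfying any essential BC) such that ∫_0^4 u'(x) v'(x) dx = ∫_0^4 f v dx + v(4) − v(0) for all v ∈ V (Neumann data are natural BCs: they enter the RHS as boundary terms).
Substituting f(x) = cos(π*x/2), the right-hand side is ∫_0^4 (cos(π*x/2)) v dx + v(4) − v(0).
Compatibility check (pure Neumann): taking v ≡ 1 ∈ V gives 0 = ∫_0^4 f dx + (1) − (1), i.e. ∫_0^4 f dx must equal u'(0) − u'(4) = 0. Indeed ∫_0^4 (cos(π*x/2)) dx = 0, so the data are compatible. The solution is then unique only up to an additive constant (fix it e.g. by requiring ∫_0^4 u dx = 0).


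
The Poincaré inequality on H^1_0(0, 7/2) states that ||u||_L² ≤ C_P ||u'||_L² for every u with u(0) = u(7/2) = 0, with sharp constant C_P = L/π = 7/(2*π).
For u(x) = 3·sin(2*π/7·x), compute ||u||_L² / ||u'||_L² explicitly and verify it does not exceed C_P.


||u||_L² / ||u'||_L² = 7/(2*π) = C_P.

u(x) = 3·sin(2*π/7·x), so u'(x) = 6*π*cos(2*π*x/7)/7.
Writing u(x) = A·sin(kπx/L) with A = 3 and k = 1, use ∫_0^L sin²(kπx/L) dx = L/2 and ∫_0^L cos²(kπx/L) dx = L/2.
u² = 9·sin²(2*π/7·x) and (u')² = 36*π^2/49·cos²(2*π/7·x), and each of sin², cos² integrates to L/2 = 7/4 over (0, 7/2).
∫_0^7/2 u² dx = 63/4, so ||u||_L² = 3*sqrt(7)/2.
∫_0^7/2 (u')² dx = 9*π^2/7, so ||u'||_L² = 3*sqrt(7)*π/7.
Ratio ||u||_L² / ||u'||_L² = 7/(2*π).
Sharp Poincaré constant on H^1_0(0, 7/2) is C_P = L/π = 7/(2*π), achieved by sin(2*π/7·x).
This is the k = 1 eigenfunction (up to amplitude), so the ratio equals the sharp Poincaré constant exactly.


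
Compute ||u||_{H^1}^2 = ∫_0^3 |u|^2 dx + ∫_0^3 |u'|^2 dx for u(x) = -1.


||u||_{H^1}^2 = 3

The H^1 norm (squared) on an interval (0, L) is
  ||u||_{H^1}^2 = ∫_0^L u(x)^2 dx + ∫_0^L u'(x)^2 dx.
Compute u'(x) = 0.
Then u(x)^2 = 1 and u'(x)^2 = 0.
Integrate each monomial from 0 to 3 using ∫_0^3 c·x^n dx = c·3^(n+1)/(n+1):
  ∫_0^3 u(x)^2 dx = ∫_0^3 (1) dx. Term by term:
    ∫_0^3 1 dx = 3.
  ∫_0^3 u'(x)^2 dx = ∫_0^3 (0) dx. Term by term:
    ∫_0^3 0 dx = 0.
Adding: ||u||_{H^1}^2 = 3 + 0 = 3.


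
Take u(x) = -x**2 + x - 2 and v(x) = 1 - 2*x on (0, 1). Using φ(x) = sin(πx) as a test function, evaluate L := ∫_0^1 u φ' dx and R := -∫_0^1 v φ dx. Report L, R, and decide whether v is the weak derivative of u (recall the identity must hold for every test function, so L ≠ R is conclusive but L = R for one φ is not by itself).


LHS = 0, RHS = 0. Yes, v = u' weakly.

u(x) = -x**2 + x - 2, classical derivative u'(x) = 1 - 2*x.
φ(x) = sin(πx), so φ'(x) = π*cos(π*x).
Note φ(0) = φ(1) = 0, so the boundary term u·φ vanishes.
LHS = ∫_0^1 u(x) φ'(x) dx = ∫_0^1 (-π*x^2*cos(π*x) + π*x*cos(π*x) - 2*π*cos(π*x)) dx. Term by term:
  ∫_0^1 -2*π*cos(π*x) dx = 0;  ∫_0^1 π*x*cos(π*x) dx = -2/π;  ∫_0^1 -π*x^2*cos(π*x) dx = 2/π.
Sum: 0 − 2/π + 2/π = 0.
So LHS = 0.
∫_0^1 v(x) φ(x) dx = ∫_0^1 (-2*x*sin(π*x) + sin(π*x)) dx. Term by term:
  ∫_0^1 -2*x*sin(π*x) dx = -2/π;  ∫_0^1 sin(π*x) dx = 2/π.
Sum: -2/π + 2/π = 0.
So RHS = -∫_0^1 v(x) φ(x) dx = 0.
LHS = RHS, so the identity holds for this test φ.
Moreover u is smooth here and v(x) = u'(x) = 1 - 2*x pointwise, so the identity holds for every test function. Hence v is the weak derivative of u.


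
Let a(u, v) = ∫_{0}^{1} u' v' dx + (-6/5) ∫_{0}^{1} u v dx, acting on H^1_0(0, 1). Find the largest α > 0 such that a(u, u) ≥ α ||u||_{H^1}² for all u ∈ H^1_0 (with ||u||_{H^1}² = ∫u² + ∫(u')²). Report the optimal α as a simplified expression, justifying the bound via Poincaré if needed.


α = (-6/5 + π^2)/(1 + π^2)

Coercivity of a(·,·) on H^1_0(0, 1) means a(u, u) ≥ α ||u||_{H^1}² for every u ∈ H^1_0.
The interval has length L = 1, and Poincaré/coercivity depend only on L. Here a(u, u) = ∫(u')² + (-6/5)·∫u².
Here c = -6/5 < 0 with |c| < (π/L)² = π^2, so coercivity still holds. The condition a(u,u) ≥ α||u||_{H^1}² reads (1−α)∫(u')² ≥ (α−c)∫u². Any admissible α is ≤ 1 (rapidly oscillating u have ∫u²/∫(u')² → 0), and α = 1 would force 0 ≥ (1−c)∫u², impossible since c < 1; so 1−α > 0. By the sharp Poincaré inequality on H^1_0 of an interval of length L, ∫(u')² ≥ (π/L)²∫u² with equality for the first sine mode sin(π(x−x₀)/L) (x₀ the left endpoint), so the inequality holds for all u iff (1−α)(π/L)² ≥ α − c, i.e. α ≤ ((π/L)² + c)/((π/L)² + 1) = (1 + c(L/π)²)/(1 + (L/π)²). (Direct route, valid since c ≤ 0: Poincaré gives c∫u² ≥ c(L/π)²∫(u')², so a(u,u) ≥ (1 + c(L/π)²)∫(u')², while ||u||_{H^1}² ≤ (1 + (L/π)²)∫(u')²; dividing yields the same α.) With (π/L)² = π^2 and c = -6/5, the largest admissible constant is α = ((π/L)² + c)/((π/L)² + 1).
Simplifying, α = (-6/5 + π^2)/(1 + π^2).


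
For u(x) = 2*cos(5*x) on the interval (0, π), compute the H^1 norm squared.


||u||_{H^1(0,π)}^2 = 52*π

u'(x) = -10*sin(5*x).
Expand u² and (u')² and integrate term by term on (0, π), using: for integers n ≥ 1, ∫_0^π sin²(nx) dx = ∫_0^π cos²(nx) dx = π/2; for n ≠ n', ∫_0^π sin(nx)sin(n'x) dx = ∫_0^π cos(nx)cos(n'x) dx = 0; and by product-to-sum, ∫_0^π sin(nx)cos(n'x) dx = ½∫_0^π [sin((n+n')x) + sin((n−n')x)] dx, which is 0 when n+n' is even and 2n/(n²−n'²) when n+n' is odd (it need not vanish on (0, π)).
  u² squared terms: (2)²·∫cos(5x)² dx = 4·π/2 = 2*π.
  So ∫_0^π u² dx = 2*π.
  (u')² squared terms: (-10)²·∫sin(5x)² dx = 100·π/2 = 50*π.
  So ∫_0^π (u')² dx = 50*π.
||u||_{H^1}^2 = (2*π) + (50*π) = 52*π.


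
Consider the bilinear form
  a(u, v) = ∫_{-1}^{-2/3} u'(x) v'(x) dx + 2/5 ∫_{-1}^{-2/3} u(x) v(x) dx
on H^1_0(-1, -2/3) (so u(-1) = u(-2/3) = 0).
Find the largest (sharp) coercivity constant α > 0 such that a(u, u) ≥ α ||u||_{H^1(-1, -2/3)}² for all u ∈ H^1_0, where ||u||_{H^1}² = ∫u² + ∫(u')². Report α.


α = (2 + 45*π^2)/(5*(1 + 9*π^2))

Coercivity of a(·,·) on H^1_0(-1, -2/3) means a(u, u) ≥ α ||u||_{H^1}² for every u ∈ H^1_0.
The interval has length L = 1/3, and Poincaré/coercivity depend only on L. Here a(u, u) = ∫(u')² + (2/5)·∫u².
Here 0 < c = 2/5 < 1. The condition a(u,u) ≥ α||u||_{H^1}² reads (1−α)∫(u')² ≥ (α−c)∫u². Any admissible α is ≤ 1 (rapidly oscillating u have ∫u²/∫(u')² → 0), and α = 1 would force 0 ≥ (1−c)∫u², impossible since c < 1; so 1−α > 0. By the sharp Poincaré inequality on H^1_0 of an interval of length L, ∫(u')² ≥ (π/L)²∫u² with equality for the first sine mode sin(π(x−x₀)/L) (x₀ the left endpoint), so the inequality holds for all u iff (1−α)(π/L)² ≥ α − c, i.e. α ≤ ((π/L)² + c)/((π/L)² + 1) = (1 + c(L/π)²)/(1 + (L/π)²). With (π/L)² = 9*π^2 and c = 2/5, the largest admissible constant is α = ((π/L)² + c)/((π/L)² + 1).
Simplifying, α = (2 + 45*π^2)/(5*(1 + 9*π^2)).


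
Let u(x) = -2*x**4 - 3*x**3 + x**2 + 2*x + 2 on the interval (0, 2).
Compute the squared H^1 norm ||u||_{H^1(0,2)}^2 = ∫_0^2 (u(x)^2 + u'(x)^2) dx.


||u||_{H^1}^2 = 197312/63

The H^1 norm (squared) on an interval (0, L) is
  ||u||_{H^1}^2 = ∫_0^L u(x)^2 dx + ∫_0^L u'(x)^2 dx.
Compute u'(x) = -8*x**3 - 9*x**2 + 2*x + 2.
Then u(x)^2 = 4*x**8 + 12*x**7 + 5*x**6 - 14*x**5 - 19*x**4 - 8*x**3 + 8*x**2 + 8*x + 4 and u'(x)^2 = 64*x**6 + 144*x**5 + 49*x**4 - 68*x**3 - 32*x**2 + 8*x + 4.
Integrate each monomial from 0 to 2 using ∫_0^2 c·x^n dx = c·2^(n+1)/(n+1):
  ∫_0^2 u(x)^2 dx = ∫_0^2 (4*x^8 + 12*x^7 + 5*x^6 - 14*x^5 - 19*x^4 - 8*x^3 + 8*x^2 + 8*x + 4) dx. Term by term:
    ∫_0^2 4*x^8 dx = 2048/9;  ∫_0^2 12*x^7 dx = 384;  ∫_0^2 5*x^6 dx = 640/7;
    ∫_0^2 -14*x^5 dx = -448/3;  ∫_0^2 -19*x^4 dx = -608/5;  ∫_0^2 -8*x^3 dx = -32;
    ∫_0^2 8*x^2 dx = 64/3;  ∫_0^2 8*x dx = 16;  ∫_0^2 4 dx = 8.
  Sum: 2048/9 + 384 + 640/7 − 448/3 − 608/5 − 32 + 64/3 + 16 + 8 = 140296/315.
  ∫_0^2 u'(x)^2 dx = ∫_0^2 (64*x^6 + 144*x^5 + 49*x^4 - 68*x^3 - 32*x^2 + 8*x + 4) dx. Term by term:
    ∫_0^2 64*x^6 dx = 8192/7;  ∫_0^2 144*x^5 dx = 1536;  ∫_0^2 49*x^4 dx = 1568/5;
    ∫_0^2 -68*x^3 dx = -272;  ∫_0^2 -32*x^2 dx = -256/3;  ∫_0^2 8*x dx = 16;
    ∫_0^2 4 dx = 8.
  Sum: 8192/7 + 1536 + 1568/5 − 272 − 256/3 + 16 + 8 = 282088/105.
Adding: ||u||_{H^1}^2 = 140296/315 + 282088/105 = 197312/63.


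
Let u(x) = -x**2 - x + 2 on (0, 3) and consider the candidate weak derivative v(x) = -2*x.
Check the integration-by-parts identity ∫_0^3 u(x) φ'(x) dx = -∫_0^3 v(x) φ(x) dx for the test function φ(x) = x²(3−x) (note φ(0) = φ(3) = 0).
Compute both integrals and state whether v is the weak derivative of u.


LHS = 621/20, RHS = 243/10. No, v is not the weak derivative of u.

u(x) = -x**2 - x + 2, classical derivative u'(x) = -2*x - 1.
φ(x) = x²(3−x), so φ'(x) = 3*x*(2 - x).
Note φ(0) = φ(3) = 0, so the boundary term u·φ vanishes.
LHS = ∫_0^3 u(x) φ'(x) dx = ∫_0^3 (3*x^4 - 3*x^3 - 12*x^2 + 12*x) dx. Term by term:
  ∫_0^3 3*x^4 dx = 729/5;  ∫_0^3 -3*x^3 dx = -243/4;  ∫_0^3 -12*x^2 dx = -108;
  ∫_0^3 12*x dx = 54.
Sum: 729/5 − 243/4 − 108 + 54 = 621/20.
So LHS = 621/20.
∫_0^3 v(x) φ(x) dx = ∫_0^3 (2*x^4 - 6*x^3) dx. Term by term:
  ∫_0^3 2*x^4 dx = 486/5;  ∫_0^3 -6*x^3 dx = -243/2.
Sum: 486/5 − 243/2 = -243/10.
So RHS = -∫_0^3 v(x) φ(x) dx = 243/10.
LHS − RHS = 27/4 ≠ 0, so the identity fails.
(For a valid weak derivative the identity must hold for EVERY test function, in particular this one. The failure shows v is NOT the weak derivative of u.)
Correct weak derivative would be u'(x) = -2*x - 1.


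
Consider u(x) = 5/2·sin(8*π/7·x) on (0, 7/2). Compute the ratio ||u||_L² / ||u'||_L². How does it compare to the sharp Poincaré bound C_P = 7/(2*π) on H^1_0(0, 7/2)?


||u||_L² / ||u'||_L² = 7/(8*π) < C_P = 7/(2*π).

u(x) = 5/2·sin(8*π/7·x), so u'(x) = 20*π*cos(8*π*x/7)/7.
Writing u(x) = A·sin(kπx/L) with A = 5/2 and k = 4, use ∫_0^L sin²(kπx/L) dx = L/2 and ∫_0^L cos²(kπx/L) dx = L/2.
u² = 25/4·sin²(8*π/7·x) and (u')² = 400*π^2/49·cos²(8*π/7·x), and each of sin², cos² integrates to L/2 = 7/4 over (0, 7/2).
∫_0^7/2 u² dx = 175/16, so ||u||_L² = 5*sqrt(7)/4.
∫_0^7/2 (u')² dx = 100*π^2/7, so ||u'||_L² = 10*sqrt(7)*π/7.
Ratio ||u||_L² / ||u'||_L² = 7/(8*π).
Sharp Poincaré constant on H^1_0(0, 7/2) is C_P = L/π = 7/(2*π), achieved by sin(2*π/7·x).
This is the k = 4 harmonic; the ratio L/(kπ) is strictly less than C_P = L/π, consistent with the sharp inequality ||u||_L² ≤ C_P ||u'||_L².


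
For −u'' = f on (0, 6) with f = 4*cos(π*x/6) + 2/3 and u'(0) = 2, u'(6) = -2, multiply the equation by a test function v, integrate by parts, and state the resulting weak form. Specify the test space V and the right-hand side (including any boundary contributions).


V = H^1(0, 6) (v unrestricted at boundary; u is determined up to an additive constant); weak form: ∫_0^6 u'v' dx = ∫_0^6 (4*cos(π*x/6) + 2/3) v dx − 2·v(6) − 2·v(0) for all v ∈ V.

Multiply both sides by a test function v and integrate from 0 to 6:
  ∫_0^6 −u''(x) v(x) dx = ∫_0^6 f(x) v(x) dx.
Integrate the LHS by parts once:
  ∫_0^6 −u'' v dx = −[u'(x) v(x)]_0^6 + ∫_0^6 u'(x) v'(x) dx.
Thus ∫_0^6 u'(x) v'(x) dx = ∫_0^6 f(x) v(x) dx + [u'(x) v(x)]_0^6.
Choose V so that boundary terms are either known or forced to vanish.
u has inhomogeneous Neumann u'(0) = 2, u'(6) = -2. [u' v]_0^6 = (-2)·v(6) − (2)·v(0) = − 2·v(6) − 2·v(0). Take V = H^1(0, 6); boundary term becomes part of RHS.
Weak formulation: find u (satisfying any essential BC) such that ∫_0^6 u'(x) v'(x) dx = ∫_0^6 f v dx − 2·v(6) − 2·v(0) for all v ∈ V (Neumann data are natural BCs: they enter the RHS as boundary terms).
Substituting f(x) = 4*cos(π*x/6) + 2/3, the right-hand side is ∫_0^6 (4*cos(π*x/6) + 2/3) v dx − 2·v(6) − 2·v(0).
Compatibility check (pure Neumann): taking v ≡ 1 ∈ V gives 0 = ∫_0^6 f dx + (-2) − (2), i.e. ∫_0^6 f dx must equal u'(0) − u'(6) = 4. Indeed ∫_0^6 (4*cos(π*x/6) + 2/3) dx = 4, so the data are compatible. The solution is then unique only up to an additive constant (fix it e.g. by requiring ∫_0^6 u dx = 0).


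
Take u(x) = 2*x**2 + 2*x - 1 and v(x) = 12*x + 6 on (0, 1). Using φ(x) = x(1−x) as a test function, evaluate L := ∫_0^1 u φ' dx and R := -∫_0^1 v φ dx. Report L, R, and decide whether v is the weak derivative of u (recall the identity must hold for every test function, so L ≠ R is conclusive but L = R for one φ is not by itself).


LHS = -2/3, RHS = -2. No, v is not the weak derivative of u.

u(x) = 2*x**2 + 2*x - 1, classical derivative u'(x) = 4*x + 2.
φ(x) = x(1−x), so φ'(x) = 1 - 2*x.
Note φ(0) = φ(1) = 0, so the boundary term u·φ vanishes.
LHS = ∫_0^1 u(x) φ'(x) dx = ∫_0^1 (-4*x^3 - 2*x^2 + 4*x - 1) dx. Term by term:
  ∫_0^1 -4*x^3 dx = -1;  ∫_0^1 -2*x^2 dx = -2/3;  ∫_0^1 4*x dx = 2;
  ∫_0^1 -1 dx = -1.
Sum: -1 − 2/3 + 2 − 1 = -2/3.
So LHS = -2/3.
∫_0^1 v(x) φ(x) dx = ∫_0^1 (-12*x^3 + 6*x^2 + 6*x) dx. Term by term:
  ∫_0^1 -12*x^3 dx = -3;  ∫_0^1 6*x^2 dx = 2;  ∫_0^1 6*x dx = 3.
Sum: -3 + 2 + 3 = 2.
So RHS = -∫_0^1 v(x) φ(x) dx = -2.
LHS − RHS = 4/3 ≠ 0, so the identity fails.
(For a valid weak derivative the identity must hold for EVERY test function, in particular this one. The failure shows v is NOT the weak derivative of u.)
Correct weak derivative would be u'(x) = 4*x + 2.


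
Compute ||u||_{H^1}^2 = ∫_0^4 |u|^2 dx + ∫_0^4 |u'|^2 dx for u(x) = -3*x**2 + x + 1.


||u||_{H^1}^2 = 30728/15

The H^1 norm (squared) on an interval (0, L) is
  ||u||_{H^1}^2 = ∫_0^L u(x)^2 dx + ∫_0^L u'(x)^2 dx.
Compute u'(x) = 1 - 6*x.
Then u(x)^2 = 9*x**4 - 6*x**3 - 5*x**2 + 2*x + 1 and u'(x)^2 = 36*x**2 - 12*x + 1.
Integrate each monomial from 0 to 4 using ∫_0^4 c·x^n dx = c·4^(n+1)/(n+1):
  ∫_0^4 u(x)^2 dx = ∫_0^4 (9*x^4 - 6*x^3 - 5*x^2 + 2*x + 1) dx. Term by term:
    ∫_0^4 9*x^4 dx = 9216/5;  ∫_0^4 -6*x^3 dx = -384;  ∫_0^4 -5*x^2 dx = -320/3;
    ∫_0^4 2*x dx = 16;  ∫_0^4 1 dx = 4.
  Sum: 9216/5 − 384 − 320/3 + 16 + 4 = 20588/15.
  ∫_0^4 u'(x)^2 dx = ∫_0^4 (36*x^2 - 12*x + 1) dx. Term by term:
    ∫_0^4 36*x^2 dx = 768;  ∫_0^4 -12*x dx = -96;  ∫_0^4 1 dx = 4.
  Sum: 768 − 96 + 4 = 676.
Adding: ||u||_{H^1}^2 = 20588/15 + 676 = 30728/15.


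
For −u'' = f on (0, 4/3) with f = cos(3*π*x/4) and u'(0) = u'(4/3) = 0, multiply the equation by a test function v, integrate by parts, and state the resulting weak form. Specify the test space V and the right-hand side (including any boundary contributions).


V = H^1(0, 4/3) (no boundary constraint on v; u is determined up to an additive constant); weak form: ∫_0^4/3 u'v' dx = ∫_0^4/3 (cos(3*π*x/4)) v dx for all v ∈ V.

Multiply both sides by a test function v and integrate from 0 to 4/3:
  ∫_0^4/3 −u''(x) v(x) dx = ∫_0^4/3 f(x) v(x) dx.
Integrate the LHS by parts once:
  ∫_0^4/3 −u'' v dx = −[u'(x) v(x)]_0^4/3 + ∫_0^4/3 u'(x) v'(x) dx.
Thus ∫_0^4/3 u'(x) v'(x) dx = ∫_0^4/3 f(x) v(x) dx + [u'(x) v(x)]_0^4/3.
Choose V so that boundary terms are either known or forced to vanish.
u has homogeneous Neumann: u'(0) = u'(4/3) = 0. So [u' v]_0^4/3 = 0·v(4/3) − 0·v(0) = 0 for any v; take V = H^1(0, 4/3).
Weak formulation: find u (satisfying any essential BC) such that ∫_0^4/3 u'(x) v'(x) dx = ∫_0^4/3 f v dx for all v ∈ V (homogeneous Neumann, so boundary terms vanish).
Substituting f(x) = cos(3*π*x/4), the right-hand side is ∫_0^4/3 (cos(3*π*x/4)) v dx.
Compatibility check (pure Neumann): taking v ≡ 1 ∈ V gives 0 = ∫_0^4/3 f dx + (0) − (0), i.e. ∫_0^4/3 f dx must equal u'(0) − u'(4/3) = 0. Indeed ∫_0^4/3 (cos(3*π*x/4)) dx = 0, so the data are compatible. The solution is then unique only up to an additive constant (fix it e.g. by requiring ∫_0^4/3 u dx = 0).


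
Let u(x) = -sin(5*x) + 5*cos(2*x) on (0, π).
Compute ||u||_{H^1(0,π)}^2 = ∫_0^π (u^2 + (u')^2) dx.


||u||_{H^1(0,π)}^2 = -500/21 + 151*π/2

u'(x) = -10*sin(2*x) - 5*cos(5*x).
Expand u² and (u')² and integrate term by term on (0, π), using: for integers n ≥ 1, ∫_0^π sin²(nx) dx = ∫_0^π cos²(nx) dx = π/2; for n ≠ n', ∫_0^π sin(nx)sin(n'x) dx = ∫_0^π cos(nx)cos(n'x) dx = 0; and by product-to-sum, ∫_0^π sin(nx)cos(n'x) dx = ½∫_0^π [sin((n+n')x) + sin((n−n')x)] dx, which is 0 when n+n' is even and 2n/(n²−n'²) when n+n' is odd (it need not vanish on (0, π)).
  u² squared terms: (-1)²·∫sin(5x)² dx = 1·π/2 = π/2;  (5)²·∫cos(2x)² dx = 25·π/2 = 25*π/2.
  u² cross terms: 2·(-1)·(5)·∫sin(5x)·cos(2x) dx = -10·(10/21) = -100/21.
  So ∫_0^π u² dx = π/2 + 25*π/2 − 100/21 = -100/21 + 13*π.
  (u')² squared terms: (-10)²·∫sin(2x)² dx = 100·π/2 = 50*π;  (-5)²·∫cos(5x)² dx = 25·π/2 = 25*π/2.
  (u')² cross terms: 2·(-10)·(-5)·∫sin(2x)·cos(5x) dx = 100·(-4/21) = -400/21.
  So ∫_0^π (u')² dx = 50*π + 25*π/2 − 400/21 = -400/21 + 125*π/2.
||u||_{H^1}^2 = (-100/21 + 13*π) + (-400/21 + 125*π/2) = -500/21 + 151*π/2.


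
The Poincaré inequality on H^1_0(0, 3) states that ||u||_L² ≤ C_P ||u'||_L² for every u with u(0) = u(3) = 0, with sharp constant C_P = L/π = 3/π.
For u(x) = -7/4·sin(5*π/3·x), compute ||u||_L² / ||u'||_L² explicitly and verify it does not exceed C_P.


||u||_L² / ||u'||_L² = 3/(5*π) < C_P = 3/π.

u(x) = -7/4·sin(5*π/3·x), so u'(x) = -35*π*cos(5*π*x/3)/12.
Writing u(x) = A·sin(kπx/L) with A = -7/4 and k = 5, use ∫_0^L sin²(kπx/L) dx = L/2 and ∫_0^L cos²(kπx/L) dx = L/2.
u² = 49/16·sin²(5*π/3·x) and (u')² = 1225*π^2/144·cos²(5*π/3·x), and each of sin², cos² integrates to L/2 = 3/2 over (0, 3).
∫_0^3 u² dx = 147/32, so ||u||_L² = 7*sqrt(6)/8.
∫_0^3 (u')² dx = 1225*π^2/96, so ||u'||_L² = 35*sqrt(6)*π/24.
Ratio ||u||_L² / ||u'||_L² = 3/(5*π).
Sharp Poincaré constant on H^1_0(0, 3) is C_P = L/π = 3/π, achieved by sin(π/3·x).
This is the k = 5 harmonic; the ratio L/(kπ) is strictly less than C_P = L/π, consistent with the sharp inequality ||u||_L² ≤ C_P ||u'||_L².


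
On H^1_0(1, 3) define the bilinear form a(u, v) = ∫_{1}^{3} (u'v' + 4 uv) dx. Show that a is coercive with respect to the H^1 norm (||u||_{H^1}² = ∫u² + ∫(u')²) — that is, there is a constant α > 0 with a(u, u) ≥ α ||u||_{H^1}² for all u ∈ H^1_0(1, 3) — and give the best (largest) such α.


α = 1

Coercivity of a(·,·) on H^1_0(1, 3) means a(u, u) ≥ α ||u||_{H^1}² for every u ∈ H^1_0.
The interval has length L = 2, and Poincaré/coercivity depend only on L. Here a(u, u) = ∫(u')² + (4)·∫u².
Here c = 4 ≥ 1, so a(u,u) = ∫(u')² + c∫u² ≥ ∫(u')² + ∫u² = ||u||_{H^1}², i.e. α = 1 works. No larger α is possible: a(u,u) ≥ α||u||_{H^1}² means (1−α)∫(u')² ≥ (α−c)∫u², and for the modes u_n = sin(nπ(x−x₀)/L) (x₀ the left endpoint) one has ∫u_n²/∫(u_n')² = (L/(nπ))² → 0, so a(u_n,u_n)/||u_n||_{H^1}² → 1. Hence the optimal constant is α = 1.
Therefore α = 1.


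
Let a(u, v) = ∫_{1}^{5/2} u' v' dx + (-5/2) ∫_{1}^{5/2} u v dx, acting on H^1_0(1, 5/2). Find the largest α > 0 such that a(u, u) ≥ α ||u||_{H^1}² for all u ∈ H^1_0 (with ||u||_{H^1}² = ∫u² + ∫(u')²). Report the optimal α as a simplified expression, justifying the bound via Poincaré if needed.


α = (-45 + 8*π^2)/(2*(9 + 4*π^2))

Coercivity of a(·,·) on H^1_0(1, 5/2) means a(u, u) ≥ α ||u||_{H^1}² for every u ∈ H^1_0.
The interval has length L = 3/2, and Poincaré/coercivity depend only on L. Here a(u, u) = ∫(u')² + (-5/2)·∫u².
Here c = -5/2 < 0 with |c| < (π/L)² = 4*π^2/9, so coercivity still holds. The condition a(u,u) ≥ α||u||_{H^1}² reads (1−α)∫(u')² ≥ (α−c)∫u². Any admissible α is ≤ 1 (rapidly oscillating u have ∫u²/∫(u')² → 0), and α = 1 would force 0 ≥ (1−c)∫u², impossible since c < 1; so 1−α > 0. By the sharp Poincaré inequality on H^1_0 of an interval of length L, ∫(u')² ≥ (π/L)²∫u² with equality for the first sine mode sin(π(x−x₀)/L) (x₀ the left endpoint), so the inequality holds for all u iff (1−α)(π/L)² ≥ α − c, i.e. α ≤ ((π/L)² + c)/((π/L)² + 1) = (1 + c(L/π)²)/(1 + (L/π)²). (Direct route, valid since c ≤ 0: Poincaré gives c∫u² ≥ c(L/π)²∫(u')², so a(u,u) ≥ (1 + c(L/π)²)∫(u')², while ||u||_{H^1}² ≤ (1 + (L/π)²)∫(u')²; dividing yields the same α.) With (π/L)² = 4*π^2/9 and c = -5/2, the largest admissible constant is α = ((π/L)² + c)/((π/L)² + 1).
Simplifying, α = (-45 + 8*π^2)/(2*(9 + 4*π^2)).


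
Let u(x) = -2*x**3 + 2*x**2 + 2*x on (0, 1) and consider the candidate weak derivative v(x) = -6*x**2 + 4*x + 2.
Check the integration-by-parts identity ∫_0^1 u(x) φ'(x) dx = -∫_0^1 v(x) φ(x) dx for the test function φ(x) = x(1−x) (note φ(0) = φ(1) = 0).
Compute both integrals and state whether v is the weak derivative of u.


LHS = -11/30, RHS = -11/30. Yes, v = u' weakly.

u(x) = -2*x**3 + 2*x**2 + 2*x, classical derivative u'(x) = -6*x**2 + 4*x + 2.
φ(x) = x(1−x), so φ'(x) = 1 - 2*x.
Note φ(0) = φ(1) = 0, so the boundary term u·φ vanishes.
LHS = ∫_0^1 u(x) φ'(x) dx = ∫_0^1 (4*x^4 - 6*x^3 - 2*x^2 + 2*x) dx. Term by term:
  ∫_0^1 4*x^4 dx = 4/5;  ∫_0^1 -6*x^3 dx = -3/2;  ∫_0^1 -2*x^2 dx = -2/3;
  ∫_0^1 2*x dx = 1.
Sum: 4/5 − 3/2 − 2/3 + 1 = -11/30.
So LHS = -11/30.
∫_0^1 v(x) φ(x) dx = ∫_0^1 (6*x^4 - 10*x^3 + 2*x^2 + 2*x) dx. Term by term:
  ∫_0^1 6*x^4 dx = 6/5;  ∫_0^1 -10*x^3 dx = -5/2;  ∫_0^1 2*x^2 dx = 2/3;
  ∫_0^1 2*x dx = 1.
Sum: 6/5 − 5/2 + 2/3 + 1 = 11/30.
So RHS = -∫_0^1 v(x) φ(x) dx = -11/30.
LHS = RHS, so the identity holds for this test φ.
Moreover u is smooth here and v(x) = u'(x) = -6*x**2 + 4*x + 2 pointwise, so the identity holds for every test function. Hence v is the weak derivative of u.


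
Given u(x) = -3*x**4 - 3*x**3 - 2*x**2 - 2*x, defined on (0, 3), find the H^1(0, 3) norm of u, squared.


||u||_{H^1}^2 = 17880207/140

The H^1 norm (squared) on an interval (0, L) is
  ||u||_{H^1}^2 = ∫_0^L u(x)^2 dx + ∫_0^L u'(x)^2 dx.
Compute u'(x) = -12*x**3 - 9*x**2 - 4*x - 2.
Then u(x)^2 = 9*x**8 + 18*x**7 + 21*x**6 + 24*x**5 + 16*x**4 + 8*x**3 + 4*x**2 and u'(x)^2 = 144*x**6 + 216*x**5 + 177*x**4 + 120*x**3 + 52*x**2 + 16*x + 4.
Integrate each monomial from 0 to 3 using ∫_0^3 c·x^n dx = c·3^(n+1)/(n+1):
  ∫_0^3 u(x)^2 dx = ∫_0^3 (9*x^8 + 18*x^7 + 21*x^6 + 24*x^5 + 16*x^4 + 8*x^3 + 4*x^2) dx. Term by term:
    ∫_0^3 9*x^8 dx = 19683;  ∫_0^3 18*x^7 dx = 59049/4;  ∫_0^3 21*x^6 dx = 6561;
    ∫_0^3 24*x^5 dx = 2916;  ∫_0^3 16*x^4 dx = 3888/5;  ∫_0^3 8*x^3 dx = 162;
    ∫_0^3 4*x^2 dx = 36.
  Sum: 19683 + 59049/4 + 6561 + 2916 + 3888/5 + 162 + 36 = 897957/20.
  ∫_0^3 u'(x)^2 dx = ∫_0^3 (144*x^6 + 216*x^5 + 177*x^4 + 120*x^3 + 52*x^2 + 16*x + 4) dx. Term by term:
    ∫_0^3 144*x^6 dx = 314928/7;  ∫_0^3 216*x^5 dx = 26244;  ∫_0^3 177*x^4 dx = 43011/5;
    ∫_0^3 120*x^3 dx = 2430;  ∫_0^3 52*x^2 dx = 468;  ∫_0^3 16*x dx = 72;
    ∫_0^3 4 dx = 12.
  Sum: 314928/7 + 26244 + 43011/5 + 2430 + 468 + 72 + 12 = 2898627/35.
Adding: ||u||_{H^1}^2 = 897957/20 + 2898627/35 = 17880207/140.


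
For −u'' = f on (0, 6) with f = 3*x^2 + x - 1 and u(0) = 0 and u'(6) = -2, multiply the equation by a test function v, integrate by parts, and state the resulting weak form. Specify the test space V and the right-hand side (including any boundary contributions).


V = {v ∈ H^1(0, 6) : v(0) = 0} (test functions vanish at x = 0 where u is specified); weak form: ∫_0^6 u'v' dx = ∫_0^6 (3*x^2 + x - 1) v dx − 2·v(6) for all v ∈ V.

Multiply both sides by a test function v and integrate from 0 to 6:
  ∫_0^6 −u''(x) v(x) dx = ∫_0^6 f(x) v(x) dx.
Integrate the LHS by parts once:
  ∫_0^6 −u'' v dx = −[u'(x) v(x)]_0^6 + ∫_0^6 u'(x) v'(x) dx.
Thus ∫_0^6 u'(x) v'(x) dx = ∫_0^6 f(x) v(x) dx + [u'(x) v(x)]_0^6.
Choose V so that boundary terms are either known or forced to vanish.
Mixed BC: u(0) = 0 (Dirichlet) and u'(6) = -2 (Neumann). Define V = {v ∈ H^1(0, 6) : v(0) = 0}. Then [u' v]_0^6 = u'(6)·v(6) − u'(0)·0 = − 2·v(6).
Weak formulation: find u (satisfying any essential BC) such that ∫_0^6 u'(x) v'(x) dx = ∫_0^6 f v dx − 2·v(6) for all v ∈ V (Dirichlet at 0 absorbed into V; Neumann datum at x = 6 contributes the boundary term).
Substituting f(x) = 3*x^2 + x - 1, the right-hand side is ∫_0^6 (3*x^2 + x - 1) v dx − 2·v(6).
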